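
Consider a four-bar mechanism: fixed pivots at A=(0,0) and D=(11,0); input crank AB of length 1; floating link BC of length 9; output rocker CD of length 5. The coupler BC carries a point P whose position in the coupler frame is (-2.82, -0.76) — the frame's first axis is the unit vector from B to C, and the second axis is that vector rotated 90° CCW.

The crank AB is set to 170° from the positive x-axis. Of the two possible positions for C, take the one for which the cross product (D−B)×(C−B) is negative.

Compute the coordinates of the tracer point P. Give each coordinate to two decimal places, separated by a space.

A=(0,0), D=(11.00,0)
B = A + 1.00·(cos170°, sin170°) = (-0.9848, 0.1736)
|BD| = 11.9861
circle(B,9.00) ∩ circle(D,5.00): a=8.3291, h=3.4098
  candidates: C₊=(7.3928,3.4624) cross=40.870; C₋=(7.2940,-3.3564) cross=-40.870
  mode - wants cross < 0 → take C=(7.2940,-3.3564) (cross=-40.870)
ex = (C−B)/|BC| = (0.9199,-0.3922); ey = (0.3922,0.9199)
P = B + -2.82·ex + -0.76·ey = (-3.8769,0.5806)

-3.88 0.58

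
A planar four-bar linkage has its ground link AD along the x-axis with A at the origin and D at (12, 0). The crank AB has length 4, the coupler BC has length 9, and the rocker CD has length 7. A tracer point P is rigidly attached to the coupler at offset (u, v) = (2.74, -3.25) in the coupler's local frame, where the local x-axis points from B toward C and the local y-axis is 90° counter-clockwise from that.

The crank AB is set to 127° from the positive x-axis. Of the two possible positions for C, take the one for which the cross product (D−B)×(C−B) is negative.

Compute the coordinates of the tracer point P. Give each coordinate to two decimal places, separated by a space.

-1.84 -1.02

A=(0,0), D=(12.00,0)
B = A + 4.00·(cos127°, sin127°) = (-2.4073, 3.1945)
|BD| = 14.7572
circle(B,9.00) ∩ circle(D,7.00): a=8.4628, h=3.0628
  candidates: C₊=(6.5179,4.3528) cross=45.199; C₋=(5.1919,-1.6276) cross=-45.199
  mode - wants cross < 0 → take C=(5.1919,-1.6276) (cross=-45.199)
ex = (C−B)/|BC| = (0.8443,-0.5358); ey = (0.5358,0.8443)
P = B + 2.74·ex + -3.25·ey = (-1.8351,-1.0177)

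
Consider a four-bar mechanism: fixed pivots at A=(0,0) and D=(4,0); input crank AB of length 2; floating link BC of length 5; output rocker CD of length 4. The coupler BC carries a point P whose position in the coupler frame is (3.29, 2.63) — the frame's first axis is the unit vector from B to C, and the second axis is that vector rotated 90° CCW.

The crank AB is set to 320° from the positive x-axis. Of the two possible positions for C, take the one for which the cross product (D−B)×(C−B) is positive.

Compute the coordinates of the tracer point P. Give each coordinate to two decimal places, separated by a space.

-0.52 2.39

A=(0,0), D=(4.00,0)
B = A + 2.00·(cos320°, sin320°) = (1.5321, -1.2856)
|BD| = 2.7827
circle(B,5.00) ∩ circle(D,4.00): a=3.0085, h=3.9936
  candidates: C₊=(2.3552,3.6462) cross=11.113; C₋=(6.0453,-3.4376) cross=-11.113
  mode + wants cross > 0 → take C=(2.3552,3.6462) (cross=11.113)
ex = (C−B)/|BC| = (0.1646,0.9864); ey = (-0.9864,0.1646)
P = B + 3.29·ex + 2.63·ey = (-0.5204,2.3925)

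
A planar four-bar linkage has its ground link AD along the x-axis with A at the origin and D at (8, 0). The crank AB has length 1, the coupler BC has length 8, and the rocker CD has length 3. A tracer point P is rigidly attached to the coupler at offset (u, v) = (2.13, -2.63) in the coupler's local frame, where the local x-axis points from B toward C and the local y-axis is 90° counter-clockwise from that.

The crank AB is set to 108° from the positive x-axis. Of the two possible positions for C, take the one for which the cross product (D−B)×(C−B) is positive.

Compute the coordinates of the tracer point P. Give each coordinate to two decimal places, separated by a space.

A=(0,0), D=(8.00,0)
B = A + 1.00·(cos108°, sin108°) = (-0.3090, 0.9511)
|BD| = 8.3633
circle(B,8.00) ∩ circle(D,3.00): a=7.4698, h=2.8639
  candidates: C₊=(7.4380,2.9469) cross=23.951; C₋=(6.7867,-2.7437) cross=-23.951
  mode + wants cross > 0 → take C=(7.4380,2.9469) (cross=23.951)
ex = (C−B)/|BC| = (0.9684,0.2495); ey = (-0.2495,0.9684)
P = B + 2.13·ex + -2.63·ey = (2.4098,-1.0644)

2.41 -1.06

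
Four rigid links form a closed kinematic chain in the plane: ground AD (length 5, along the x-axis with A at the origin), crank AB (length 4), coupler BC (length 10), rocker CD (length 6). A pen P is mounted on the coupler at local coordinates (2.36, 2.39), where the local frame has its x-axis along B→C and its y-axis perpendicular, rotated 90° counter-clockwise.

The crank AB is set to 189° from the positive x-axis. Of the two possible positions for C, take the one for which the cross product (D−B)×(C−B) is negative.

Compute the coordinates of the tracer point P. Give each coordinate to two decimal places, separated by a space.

A=(0,0), D=(5.00,0)
B = A + 4.00·(cos189°, sin189°) = (-3.9508, -0.6257)
|BD| = 8.9726
circle(B,10.00) ∩ circle(D,6.00): a=8.0527, h=5.9291
  candidates: C₊=(3.6689,5.8505) cross=53.199; C₋=(4.4958,-5.9788) cross=-53.199
  mode - wants cross < 0 → take C=(4.4958,-5.9788) (cross=-53.199)
ex = (C−B)/|BC| = (0.8447,-0.5353); ey = (0.5353,0.8447)
P = B + 2.36·ex + 2.39·ey = (-0.6780,0.1297)

-0.68 0.13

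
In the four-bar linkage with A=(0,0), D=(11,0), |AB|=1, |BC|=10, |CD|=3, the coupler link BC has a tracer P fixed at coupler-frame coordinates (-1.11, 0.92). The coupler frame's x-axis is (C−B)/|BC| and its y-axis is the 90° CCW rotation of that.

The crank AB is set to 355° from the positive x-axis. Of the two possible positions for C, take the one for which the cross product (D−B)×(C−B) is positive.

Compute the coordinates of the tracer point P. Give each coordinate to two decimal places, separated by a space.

A=(0,0), D=(11.00,0)
B = A + 1.00·(cos355°, sin355°) = (0.9962, -0.0872)
|BD| = 10.0042
circle(B,10.00) ∩ circle(D,3.00): a=9.5502, h=2.9654
  candidates: C₊=(10.5202,2.9614) cross=29.667; C₋=(10.5719,-2.9693) cross=-29.667
  mode + wants cross > 0 → take C=(10.5202,2.9614) (cross=29.667)
ex = (C−B)/|BC| = (0.9524,0.3049); ey = (-0.3049,0.9524)
P = B + -1.11·ex + 0.92·ey = (-0.3414,0.4507)

-0.34 0.45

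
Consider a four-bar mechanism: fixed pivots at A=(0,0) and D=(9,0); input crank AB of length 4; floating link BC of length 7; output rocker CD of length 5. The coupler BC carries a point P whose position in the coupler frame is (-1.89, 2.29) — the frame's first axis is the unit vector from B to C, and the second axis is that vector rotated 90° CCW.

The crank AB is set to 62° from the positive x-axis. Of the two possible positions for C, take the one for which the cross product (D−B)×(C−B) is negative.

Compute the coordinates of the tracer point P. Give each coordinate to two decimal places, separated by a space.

A=(0,0), D=(9.00,0)
B = A + 4.00·(cos62°, sin62°) = (1.8779, 3.5318)
|BD| = 7.9497
circle(B,7.00) ∩ circle(D,5.00): a=5.4843, h=4.3499
  candidates: C₊=(8.7238,4.9924) cross=34.581; C₋=(4.8588,-2.8018) cross=-34.581
  mode - wants cross < 0 → take C=(4.8588,-2.8018) (cross=-34.581)
ex = (C−B)/|BC| = (0.4258,-0.9048); ey = (0.9048,0.4258)
P = B + -1.89·ex + 2.29·ey = (3.1450,6.2170)

3.15 6.22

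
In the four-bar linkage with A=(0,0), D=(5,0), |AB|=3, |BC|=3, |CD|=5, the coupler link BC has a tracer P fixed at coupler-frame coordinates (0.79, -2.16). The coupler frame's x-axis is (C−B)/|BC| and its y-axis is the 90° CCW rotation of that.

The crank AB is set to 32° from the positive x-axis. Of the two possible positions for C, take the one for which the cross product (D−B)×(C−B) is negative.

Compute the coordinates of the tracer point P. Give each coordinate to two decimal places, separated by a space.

A=(0,0), D=(5.00,0)
B = A + 3.00·(cos32°, sin32°) = (2.5441, 1.5898)
|BD| = 2.9255
circle(B,3.00) ∩ circle(D,5.00): a=-1.2718, h=2.7171
  candidates: C₊=(2.9530,4.5618) cross=7.949; C₋=(0.0000,-0.0000) cross=-7.949
  mode - wants cross < 0 → take C=(0.0000,-0.0000) (cross=-7.949)
ex = (C−B)/|BC| = (-0.8480,-0.5299); ey = (0.5299,-0.8480)
P = B + 0.79·ex + -2.16·ey = (0.7296,3.0029)

0.73 3.00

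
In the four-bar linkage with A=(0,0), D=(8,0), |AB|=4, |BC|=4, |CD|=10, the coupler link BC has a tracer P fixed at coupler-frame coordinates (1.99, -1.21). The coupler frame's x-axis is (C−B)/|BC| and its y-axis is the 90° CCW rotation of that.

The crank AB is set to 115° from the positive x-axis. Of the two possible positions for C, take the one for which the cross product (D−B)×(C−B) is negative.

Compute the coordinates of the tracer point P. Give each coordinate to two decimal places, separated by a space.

-3.05 1.73

A=(0,0), D=(8.00,0)
B = A + 4.00·(cos115°, sin115°) = (-1.6905, 3.6252)
|BD| = 10.3464
circle(B,4.00) ∩ circle(D,10.00): a=1.1138, h=3.8418
  candidates: C₊=(0.6988,6.8332) cross=39.749; C₋=(-1.9934,-0.3633) cross=-39.749
  mode - wants cross < 0 → take C=(-1.9934,-0.3633) (cross=-39.749)
ex = (C−B)/|BC| = (-0.0757,-0.9971); ey = (0.9971,-0.0757)
P = B + 1.99·ex + -1.21·ey = (-3.0477,1.7326)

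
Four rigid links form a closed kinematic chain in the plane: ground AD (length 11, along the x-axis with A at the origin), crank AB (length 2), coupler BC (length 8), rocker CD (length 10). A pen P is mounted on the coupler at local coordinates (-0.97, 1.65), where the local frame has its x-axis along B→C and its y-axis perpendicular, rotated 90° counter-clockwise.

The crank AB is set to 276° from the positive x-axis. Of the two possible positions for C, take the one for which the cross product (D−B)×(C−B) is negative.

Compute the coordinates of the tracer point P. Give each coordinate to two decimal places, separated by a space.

A=(0,0), D=(11.00,0)
B = A + 2.00·(cos276°, sin276°) = (0.2091, -1.9890)
|BD| = 10.9727
circle(B,8.00) ∩ circle(D,10.00): a=3.8459, h=7.0149
  candidates: C₊=(2.7197,5.6068) cross=76.973; C₋=(5.2629,-8.1906) cross=-76.973
  mode - wants cross < 0 → take C=(5.2629,-8.1906) (cross=-76.973)
ex = (C−B)/|BC| = (0.6317,-0.7752); ey = (0.7752,0.6317)
P = B + -0.97·ex + 1.65·ey = (0.8753,-0.1948)

0.88 -0.19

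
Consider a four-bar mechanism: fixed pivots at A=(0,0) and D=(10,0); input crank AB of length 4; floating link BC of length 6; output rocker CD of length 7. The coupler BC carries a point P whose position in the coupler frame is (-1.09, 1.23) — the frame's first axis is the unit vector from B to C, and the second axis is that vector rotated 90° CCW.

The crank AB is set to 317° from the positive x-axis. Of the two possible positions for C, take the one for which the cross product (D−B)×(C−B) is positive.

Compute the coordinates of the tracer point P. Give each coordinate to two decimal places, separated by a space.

A=(0,0), D=(10.00,0)
B = A + 4.00·(cos317°, sin317°) = (2.9254, -2.7280)
|BD| = 7.5823
circle(B,6.00) ∩ circle(D,7.00): a=2.9339, h=5.2338
  candidates: C₊=(3.7798,3.2109) cross=39.684; C₋=(7.5459,-6.5557) cross=-39.684
  mode + wants cross > 0 → take C=(3.7798,3.2109) (cross=39.684)
ex = (C−B)/|BC| = (0.1424,0.9898); ey = (-0.9898,0.1424)
P = B + -1.09·ex + 1.23·ey = (1.5527,-3.6317)

1.55 -3.63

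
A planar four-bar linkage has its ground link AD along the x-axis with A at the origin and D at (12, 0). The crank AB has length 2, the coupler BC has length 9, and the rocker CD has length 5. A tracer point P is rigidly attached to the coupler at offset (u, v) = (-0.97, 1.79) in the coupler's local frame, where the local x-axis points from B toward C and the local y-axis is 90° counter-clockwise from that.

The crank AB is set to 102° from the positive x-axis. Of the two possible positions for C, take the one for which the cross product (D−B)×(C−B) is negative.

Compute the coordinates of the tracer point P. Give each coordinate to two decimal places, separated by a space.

-0.44 3.99

A=(0,0), D=(12.00,0)
B = A + 2.00·(cos102°, sin102°) = (-0.4158, 1.9563)
|BD| = 12.5690
circle(B,9.00) ∩ circle(D,5.00): a=8.5122, h=2.9227
  candidates: C₊=(8.4476,3.5185) cross=36.736; C₋=(7.5377,-2.2557) cross=-36.736
  mode - wants cross < 0 → take C=(7.5377,-2.2557) (cross=-36.736)
ex = (C−B)/|BC| = (0.8837,-0.4680); ey = (0.4680,0.8837)
P = B + -0.97·ex + 1.79·ey = (-0.4353,3.9921)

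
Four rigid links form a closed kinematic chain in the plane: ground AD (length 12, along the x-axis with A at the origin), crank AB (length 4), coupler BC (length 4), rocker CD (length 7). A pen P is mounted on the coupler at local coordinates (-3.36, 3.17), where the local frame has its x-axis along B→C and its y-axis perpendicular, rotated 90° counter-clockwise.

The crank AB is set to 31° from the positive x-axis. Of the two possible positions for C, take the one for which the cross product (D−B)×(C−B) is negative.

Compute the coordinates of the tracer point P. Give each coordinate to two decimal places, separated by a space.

A=(0,0), D=(12.00,0)
B = A + 4.00·(cos31°, sin31°) = (3.4287, 2.0602)
|BD| = 8.8154
circle(B,4.00) ∩ circle(D,7.00): a=2.5360, h=3.0933
  candidates: C₊=(6.6174,4.4752) cross=27.269; C₋=(5.1715,-1.5402) cross=-27.269
  mode - wants cross < 0 → take C=(5.1715,-1.5402) (cross=-27.269)
ex = (C−B)/|BC| = (0.4357,-0.9001); ey = (0.9001,0.4357)
P = B + -3.36·ex + 3.17·ey = (4.8179,6.4657)

4.82 6.47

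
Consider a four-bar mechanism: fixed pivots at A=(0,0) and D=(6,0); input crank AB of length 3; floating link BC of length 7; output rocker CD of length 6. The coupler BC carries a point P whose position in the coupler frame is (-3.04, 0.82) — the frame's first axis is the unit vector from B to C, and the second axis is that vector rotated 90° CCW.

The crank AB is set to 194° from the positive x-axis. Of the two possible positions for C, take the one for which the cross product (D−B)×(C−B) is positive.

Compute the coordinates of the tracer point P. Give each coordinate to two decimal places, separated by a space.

A=(0,0), D=(6.00,0)
B = A + 3.00·(cos194°, sin194°) = (-2.9109, -0.7258)
|BD| = 8.9404
circle(B,7.00) ∩ circle(D,6.00): a=5.1972, h=4.6892
  candidates: C₊=(1.8885,4.3699) cross=41.923; C₋=(2.6499,-4.9776) cross=-41.923
  mode + wants cross > 0 → take C=(1.8885,4.3699) (cross=41.923)
ex = (C−B)/|BC| = (0.6856,0.7279); ey = (-0.7279,0.6856)
P = B + -3.04·ex + 0.82·ey = (-5.5921,-2.3765)

-5.59 -2.38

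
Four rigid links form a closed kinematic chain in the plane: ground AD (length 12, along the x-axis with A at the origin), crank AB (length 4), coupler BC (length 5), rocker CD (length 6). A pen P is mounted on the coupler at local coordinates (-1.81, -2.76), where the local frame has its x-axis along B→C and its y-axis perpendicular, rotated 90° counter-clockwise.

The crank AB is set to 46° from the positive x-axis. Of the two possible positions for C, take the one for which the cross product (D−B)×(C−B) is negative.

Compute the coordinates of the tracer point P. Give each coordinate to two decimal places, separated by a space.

A=(0,0), D=(12.00,0)
B = A + 4.00·(cos46°, sin46°) = (2.7786, 2.8774)
|BD| = 9.6599
circle(B,5.00) ∩ circle(D,6.00): a=4.2606, h=2.6168
  candidates: C₊=(7.6253,4.1063) cross=25.278; C₋=(6.0663,-0.8897) cross=-25.278
  mode - wants cross < 0 → take C=(6.0663,-0.8897) (cross=-25.278)
ex = (C−B)/|BC| = (0.6575,-0.7534); ey = (0.7534,0.6575)
P = B + -1.81·ex + -2.76·ey = (-0.4910,2.4262)

-0.49 2.43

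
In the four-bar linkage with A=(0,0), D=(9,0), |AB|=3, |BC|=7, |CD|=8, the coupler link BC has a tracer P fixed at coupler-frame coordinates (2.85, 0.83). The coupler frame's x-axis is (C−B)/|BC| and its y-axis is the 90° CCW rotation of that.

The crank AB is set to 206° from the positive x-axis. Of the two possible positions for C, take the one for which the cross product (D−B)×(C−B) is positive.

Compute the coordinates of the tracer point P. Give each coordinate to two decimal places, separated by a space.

A=(0,0), D=(9.00,0)
B = A + 3.00·(cos206°, sin206°) = (-2.6964, -1.3151)
|BD| = 11.7701
circle(B,7.00) ∩ circle(D,8.00): a=5.2478, h=4.6325
  candidates: C₊=(2.0010,3.8748) cross=54.525; C₋=(3.0362,-5.3323) cross=-54.525
  mode + wants cross > 0 → take C=(2.0010,3.8748) (cross=54.525)
ex = (C−B)/|BC| = (0.6711,0.7414); ey = (-0.7414,0.6711)
P = B + 2.85·ex + 0.83·ey = (-1.3993,1.3549)

-1.40 1.35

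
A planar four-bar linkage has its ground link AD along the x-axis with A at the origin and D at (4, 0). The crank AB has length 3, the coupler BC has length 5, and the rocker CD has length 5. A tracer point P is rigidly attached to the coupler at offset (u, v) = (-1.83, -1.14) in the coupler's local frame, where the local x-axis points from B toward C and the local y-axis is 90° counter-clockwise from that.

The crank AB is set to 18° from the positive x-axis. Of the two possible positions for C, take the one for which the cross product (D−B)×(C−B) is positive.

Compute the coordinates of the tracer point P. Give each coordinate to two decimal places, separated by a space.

2.28 -1.15

A=(0,0), D=(4.00,0)
B = A + 3.00·(cos18°, sin18°) = (2.8532, 0.9271)
|BD| = 1.4747
circle(B,5.00) ∩ circle(D,5.00): a=0.7373, h=4.9453
  candidates: C₊=(6.5355,4.3095) cross=7.293; C₋=(0.3177,-3.3824) cross=-7.293
  mode + wants cross > 0 → take C=(6.5355,4.3095) (cross=7.293)
ex = (C−B)/|BC| = (0.7365,0.6765); ey = (-0.6765,0.7365)
P = B + -1.83·ex + -1.14·ey = (2.2766,-1.1505)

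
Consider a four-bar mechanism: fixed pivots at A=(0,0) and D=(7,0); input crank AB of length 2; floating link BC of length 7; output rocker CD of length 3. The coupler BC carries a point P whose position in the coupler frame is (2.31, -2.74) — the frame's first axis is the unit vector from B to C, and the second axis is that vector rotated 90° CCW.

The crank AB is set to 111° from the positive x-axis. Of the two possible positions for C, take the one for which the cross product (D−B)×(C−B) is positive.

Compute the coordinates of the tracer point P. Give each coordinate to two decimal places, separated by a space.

1.97 -0.50

A=(0,0), D=(7.00,0)
B = A + 2.00·(cos111°, sin111°) = (-0.7167, 1.8672)
|BD| = 7.9394
circle(B,7.00) ∩ circle(D,3.00): a=6.4888, h=2.6260
  candidates: C₊=(6.2076,2.8935) cross=20.849; C₋=(4.9725,-2.2112) cross=-20.849
  mode + wants cross > 0 → take C=(6.2076,2.8935) (cross=20.849)
ex = (C−B)/|BC| = (0.9892,0.1466); ey = (-0.1466,0.9892)
P = B + 2.31·ex + -2.74·ey = (1.9700,-0.5045)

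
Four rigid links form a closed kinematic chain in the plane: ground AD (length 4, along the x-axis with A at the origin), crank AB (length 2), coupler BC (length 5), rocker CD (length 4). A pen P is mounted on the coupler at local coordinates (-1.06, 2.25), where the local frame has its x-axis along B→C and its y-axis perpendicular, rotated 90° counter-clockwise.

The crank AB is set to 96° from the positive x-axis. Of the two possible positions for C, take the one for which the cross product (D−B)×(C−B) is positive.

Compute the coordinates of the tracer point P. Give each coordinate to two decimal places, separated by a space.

-2.08 3.63

A=(0,0), D=(4.00,0)
B = A + 2.00·(cos96°, sin96°) = (-0.2091, 1.9890)
|BD| = 4.6554
circle(B,5.00) ∩ circle(D,4.00): a=3.2943, h=3.7613
  candidates: C₊=(4.3765,3.9822) cross=17.510; C₋=(1.1624,-2.8192) cross=-17.510
  mode + wants cross > 0 → take C=(4.3765,3.9822) (cross=17.510)
ex = (C−B)/|BC| = (0.9171,0.3986); ey = (-0.3986,0.9171)
P = B + -1.06·ex + 2.25·ey = (-2.0781,3.6300)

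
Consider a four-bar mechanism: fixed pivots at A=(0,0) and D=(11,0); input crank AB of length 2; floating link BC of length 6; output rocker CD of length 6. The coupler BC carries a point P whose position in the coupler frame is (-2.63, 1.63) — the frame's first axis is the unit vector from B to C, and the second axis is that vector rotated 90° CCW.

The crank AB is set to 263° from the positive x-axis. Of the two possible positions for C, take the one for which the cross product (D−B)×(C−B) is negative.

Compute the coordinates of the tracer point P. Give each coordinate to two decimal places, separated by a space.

A=(0,0), D=(11.00,0)
B = A + 2.00·(cos263°, sin263°) = (-0.2437, -1.9851)
|BD| = 11.4176
circle(B,6.00) ∩ circle(D,6.00): a=5.7088, h=1.8465
  candidates: C₊=(5.0571,0.8258) cross=21.082; C₋=(5.6992,-2.8109) cross=-21.082
  mode - wants cross < 0 → take C=(5.6992,-2.8109) (cross=-21.082)
ex = (C−B)/|BC| = (0.9905,-0.1376); ey = (0.1376,0.9905)
P = B + -2.63·ex + 1.63·ey = (-2.6244,-0.0086)

-2.62 -0.01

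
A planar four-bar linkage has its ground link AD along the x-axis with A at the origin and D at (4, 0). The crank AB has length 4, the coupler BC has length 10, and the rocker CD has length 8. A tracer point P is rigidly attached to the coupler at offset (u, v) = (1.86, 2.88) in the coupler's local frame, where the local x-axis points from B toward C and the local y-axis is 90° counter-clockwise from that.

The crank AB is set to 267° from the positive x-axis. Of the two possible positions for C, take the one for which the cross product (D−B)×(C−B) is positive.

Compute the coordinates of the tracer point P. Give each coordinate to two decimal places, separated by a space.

A=(0,0), D=(4.00,0)
B = A + 4.00·(cos267°, sin267°) = (-0.2093, -3.9945)
|BD| = 5.8030
circle(B,10.00) ∩ circle(D,8.00): a=6.0033, h=7.9975
  candidates: C₊=(-1.3598,5.9391) cross=46.409; C₋=(9.6504,-5.6633) cross=-46.409
  mode + wants cross > 0 → take C=(-1.3598,5.9391) (cross=46.409)
ex = (C−B)/|BC| = (-0.1150,0.9934); ey = (-0.9934,-0.1150)
P = B + 1.86·ex + 2.88·ey = (-3.2842,-2.4782)

-3.28 -2.48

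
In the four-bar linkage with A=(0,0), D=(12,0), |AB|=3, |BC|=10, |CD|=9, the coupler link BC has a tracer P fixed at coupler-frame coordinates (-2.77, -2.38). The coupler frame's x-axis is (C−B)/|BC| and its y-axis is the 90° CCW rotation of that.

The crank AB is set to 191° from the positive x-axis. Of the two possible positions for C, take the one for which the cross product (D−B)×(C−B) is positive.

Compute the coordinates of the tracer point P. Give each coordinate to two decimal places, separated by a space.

-3.66 -4.15

A=(0,0), D=(12.00,0)
B = A + 3.00·(cos191°, sin191°) = (-2.9449, -0.5724)
|BD| = 14.9558
circle(B,10.00) ∩ circle(D,9.00): a=8.1131, h=5.8461
  candidates: C₊=(4.9385,5.5799) cross=87.434; C₋=(5.3861,-6.1037) cross=-87.434
  mode + wants cross > 0 → take C=(4.9385,5.5799) (cross=87.434)
ex = (C−B)/|BC| = (0.7883,0.6152); ey = (-0.6152,0.7883)
P = B + -2.77·ex + -2.38·ey = (-3.6643,-4.1529)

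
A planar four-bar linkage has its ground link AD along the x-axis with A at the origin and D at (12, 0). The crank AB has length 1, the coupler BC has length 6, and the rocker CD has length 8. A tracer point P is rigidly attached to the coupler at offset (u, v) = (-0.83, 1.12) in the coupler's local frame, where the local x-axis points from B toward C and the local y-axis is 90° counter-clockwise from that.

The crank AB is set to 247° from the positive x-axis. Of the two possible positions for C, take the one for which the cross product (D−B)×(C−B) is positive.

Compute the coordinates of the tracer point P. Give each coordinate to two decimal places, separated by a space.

-1.72 -0.51

A=(0,0), D=(12.00,0)
B = A + 1.00·(cos247°, sin247°) = (-0.3907, -0.9205)
|BD| = 12.4249
circle(B,6.00) ∩ circle(D,8.00): a=5.0857, h=3.1837
  candidates: C₊=(4.4451,2.6312) cross=39.557; C₋=(4.9168,-3.7187) cross=-39.557
  mode + wants cross > 0 → take C=(4.4451,2.6312) (cross=39.557)
ex = (C−B)/|BC| = (0.8060,0.5920); ey = (-0.5920,0.8060)
P = B + -0.83·ex + 1.12·ey = (-1.7227,-0.5091)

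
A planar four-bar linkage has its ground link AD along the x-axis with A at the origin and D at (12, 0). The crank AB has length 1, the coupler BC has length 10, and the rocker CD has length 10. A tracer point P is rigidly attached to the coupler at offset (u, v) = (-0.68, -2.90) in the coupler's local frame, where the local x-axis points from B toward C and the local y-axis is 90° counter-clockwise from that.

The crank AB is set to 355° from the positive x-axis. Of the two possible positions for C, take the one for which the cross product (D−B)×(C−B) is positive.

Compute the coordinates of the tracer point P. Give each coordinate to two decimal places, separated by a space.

3.06 -2.23

A=(0,0), D=(12.00,0)
B = A + 1.00·(cos355°, sin355°) = (0.9962, -0.0872)
|BD| = 11.0042
circle(B,10.00) ∩ circle(D,10.00): a=5.5021, h=8.3503
  candidates: C₊=(6.4320,8.3064) cross=91.888; C₋=(6.5642,-8.3936) cross=-91.888
  mode + wants cross > 0 → take C=(6.4320,8.3064) (cross=91.888)
ex = (C−B)/|BC| = (0.5436,0.8394); ey = (-0.8394,0.5436)
P = B + -0.68·ex + -2.90·ey = (3.0607,-2.2343)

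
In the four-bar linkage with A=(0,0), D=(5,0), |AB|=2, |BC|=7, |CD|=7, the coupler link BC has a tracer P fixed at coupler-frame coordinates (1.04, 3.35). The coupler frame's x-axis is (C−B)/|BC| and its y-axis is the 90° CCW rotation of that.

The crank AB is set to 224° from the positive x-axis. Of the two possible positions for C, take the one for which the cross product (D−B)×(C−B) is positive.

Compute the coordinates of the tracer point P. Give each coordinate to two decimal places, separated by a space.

A=(0,0), D=(5.00,0)
B = A + 2.00·(cos224°, sin224°) = (-1.4387, -1.3893)
|BD| = 6.5869
circle(B,7.00) ∩ circle(D,7.00): a=3.2934, h=6.1768
  candidates: C₊=(0.4778,5.3432) cross=40.686; C₋=(3.0835,-6.7325) cross=-40.686
  mode + wants cross > 0 → take C=(0.4778,5.3432) (cross=40.686)
ex = (C−B)/|BC| = (0.2738,0.9618); ey = (-0.9618,0.2738)
P = B + 1.04·ex + 3.35·ey = (-4.3759,0.5281)

-4.38 0.53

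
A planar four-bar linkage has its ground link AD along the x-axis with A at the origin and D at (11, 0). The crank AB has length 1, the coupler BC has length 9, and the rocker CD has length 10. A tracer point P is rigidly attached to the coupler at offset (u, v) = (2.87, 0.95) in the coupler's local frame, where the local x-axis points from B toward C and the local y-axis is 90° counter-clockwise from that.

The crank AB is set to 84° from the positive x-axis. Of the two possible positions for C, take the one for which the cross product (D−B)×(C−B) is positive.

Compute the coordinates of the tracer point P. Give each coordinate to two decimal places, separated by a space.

A=(0,0), D=(11.00,0)
B = A + 1.00·(cos84°, sin84°) = (0.1045, 0.9945)
|BD| = 10.9408
circle(B,9.00) ∩ circle(D,10.00): a=4.6021, h=7.7344
  candidates: C₊=(5.3906,8.2786) cross=84.620; C₋=(3.9845,-7.1262) cross=-84.620
  mode + wants cross > 0 → take C=(5.3906,8.2786) (cross=84.620)
ex = (C−B)/|BC| = (0.5873,0.8093); ey = (-0.8093,0.5873)
P = B + 2.87·ex + 0.95·ey = (1.0213,3.8753)

1.02 3.88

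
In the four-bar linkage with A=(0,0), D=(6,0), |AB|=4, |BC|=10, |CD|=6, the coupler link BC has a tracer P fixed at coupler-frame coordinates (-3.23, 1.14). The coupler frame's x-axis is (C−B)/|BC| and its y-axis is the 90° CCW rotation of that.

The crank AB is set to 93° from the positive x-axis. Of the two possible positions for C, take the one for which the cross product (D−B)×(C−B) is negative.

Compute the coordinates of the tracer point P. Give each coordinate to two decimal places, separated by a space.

-0.28 7.42

A=(0,0), D=(6.00,0)
B = A + 4.00·(cos93°, sin93°) = (-0.2093, 3.9945)
|BD| = 7.3832
circle(B,10.00) ∩ circle(D,6.00): a=8.0258, h=5.9655
  candidates: C₊=(9.7679,4.6694) cross=44.045; C₋=(3.3129,-5.3646) cross=-44.045
  mode - wants cross < 0 → take C=(3.3129,-5.3646) (cross=-44.045)
ex = (C−B)/|BC| = (0.3522,-0.9359); ey = (0.9359,0.3522)
P = B + -3.23·ex + 1.14·ey = (-0.2801,7.4191)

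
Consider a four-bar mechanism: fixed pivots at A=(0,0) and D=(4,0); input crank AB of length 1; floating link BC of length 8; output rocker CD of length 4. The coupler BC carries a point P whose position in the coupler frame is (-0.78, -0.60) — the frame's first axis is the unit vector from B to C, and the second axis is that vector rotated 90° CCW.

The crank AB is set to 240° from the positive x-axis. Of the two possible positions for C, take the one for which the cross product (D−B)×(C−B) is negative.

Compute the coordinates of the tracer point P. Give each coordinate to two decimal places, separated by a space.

A=(0,0), D=(4.00,0)
B = A + 1.00·(cos240°, sin240°) = (-0.5000, -0.8660)
|BD| = 4.5826
circle(B,8.00) ∩ circle(D,4.00): a=7.5285, h=2.7058
  candidates: C₊=(6.3815,3.2138) cross=12.400; C₋=(7.4042,-2.1003) cross=-12.400
  mode - wants cross < 0 → take C=(7.4042,-2.1003) (cross=-12.400)
ex = (C−B)/|BC| = (0.9880,-0.1543); ey = (0.1543,0.9880)
P = B + -0.78·ex + -0.60·ey = (-1.3632,-1.3385)

-1.36 -1.34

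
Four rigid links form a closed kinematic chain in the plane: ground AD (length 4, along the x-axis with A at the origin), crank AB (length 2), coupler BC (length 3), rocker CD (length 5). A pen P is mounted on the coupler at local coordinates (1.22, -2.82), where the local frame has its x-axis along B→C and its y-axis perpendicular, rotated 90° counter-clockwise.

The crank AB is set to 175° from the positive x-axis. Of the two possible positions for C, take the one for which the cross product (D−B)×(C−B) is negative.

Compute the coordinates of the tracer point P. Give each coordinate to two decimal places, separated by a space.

-3.74 -2.35

A=(0,0), D=(4.00,0)
B = A + 2.00·(cos175°, sin175°) = (-1.9924, 0.1743)
|BD| = 5.9949
circle(B,3.00) ∩ circle(D,5.00): a=1.6630, h=2.4969
  candidates: C₊=(-0.2575,2.6218) cross=14.969; C₋=(-0.4027,-2.3699) cross=-14.969
  mode - wants cross < 0 → take C=(-0.4027,-2.3699) (cross=-14.969)
ex = (C−B)/|BC| = (0.5299,-0.8481); ey = (0.8481,0.5299)
P = B + 1.22·ex + -2.82·ey = (-3.7374,-2.3546)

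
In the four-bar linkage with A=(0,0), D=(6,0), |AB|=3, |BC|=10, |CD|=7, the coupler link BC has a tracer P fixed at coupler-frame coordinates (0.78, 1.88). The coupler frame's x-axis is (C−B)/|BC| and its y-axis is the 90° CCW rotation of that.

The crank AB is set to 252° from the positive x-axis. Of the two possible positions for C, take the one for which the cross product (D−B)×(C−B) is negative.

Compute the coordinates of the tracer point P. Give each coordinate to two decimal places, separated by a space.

A=(0,0), D=(6.00,0)
B = A + 3.00·(cos252°, sin252°) = (-0.9271, -2.8532)
|BD| = 7.4916
circle(B,10.00) ∩ circle(D,7.00): a=7.1496, h=6.9916
  candidates: C₊=(3.0210,6.3345) cross=52.379; C₋=(8.3465,-6.5950) cross=-52.379
  mode - wants cross < 0 → take C=(8.3465,-6.5950) (cross=-52.379)
ex = (C−B)/|BC| = (0.9274,-0.3742); ey = (0.3742,0.9274)
P = B + 0.78·ex + 1.88·ey = (0.4997,-1.4016)

0.50 -1.40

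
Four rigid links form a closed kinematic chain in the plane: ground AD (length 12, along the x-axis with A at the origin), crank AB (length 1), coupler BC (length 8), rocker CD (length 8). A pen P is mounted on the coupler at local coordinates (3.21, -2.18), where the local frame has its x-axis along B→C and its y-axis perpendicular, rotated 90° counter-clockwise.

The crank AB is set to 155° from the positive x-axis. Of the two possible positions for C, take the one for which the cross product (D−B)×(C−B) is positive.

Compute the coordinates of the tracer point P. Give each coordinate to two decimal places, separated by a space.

A=(0,0), D=(12.00,0)
B = A + 1.00·(cos155°, sin155°) = (-0.9063, 0.4226)
|BD| = 12.9132
circle(B,8.00) ∩ circle(D,8.00): a=6.4566, h=4.7236
  candidates: C₊=(5.7014,4.9324) cross=60.997; C₋=(5.3923,-4.5097) cross=-60.997
  mode + wants cross > 0 → take C=(5.7014,4.9324) (cross=60.997)
ex = (C−B)/|BC| = (0.8260,0.5637); ey = (-0.5637,0.8260)
P = B + 3.21·ex + -2.18·ey = (2.9740,0.4315)

2.97 0.43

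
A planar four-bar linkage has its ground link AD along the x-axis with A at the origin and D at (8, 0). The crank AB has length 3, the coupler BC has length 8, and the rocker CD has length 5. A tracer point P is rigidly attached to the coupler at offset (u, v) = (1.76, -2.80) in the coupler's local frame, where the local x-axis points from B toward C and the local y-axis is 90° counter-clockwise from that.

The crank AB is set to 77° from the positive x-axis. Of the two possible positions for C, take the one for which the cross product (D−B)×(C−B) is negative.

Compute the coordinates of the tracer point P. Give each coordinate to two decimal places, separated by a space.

A=(0,0), D=(8.00,0)
B = A + 3.00·(cos77°, sin77°) = (0.6749, 2.9231)
|BD| = 7.8868
circle(B,8.00) ∩ circle(D,5.00): a=6.4159, h=4.7787
  candidates: C₊=(8.4050,4.9836) cross=37.689; C₋=(4.8627,-3.8932) cross=-37.689
  mode - wants cross < 0 → take C=(4.8627,-3.8932) (cross=-37.689)
ex = (C−B)/|BC| = (0.5235,-0.8520); ey = (0.8520,0.5235)
P = B + 1.76·ex + -2.80·ey = (-0.7895,-0.0422)

-0.79 -0.04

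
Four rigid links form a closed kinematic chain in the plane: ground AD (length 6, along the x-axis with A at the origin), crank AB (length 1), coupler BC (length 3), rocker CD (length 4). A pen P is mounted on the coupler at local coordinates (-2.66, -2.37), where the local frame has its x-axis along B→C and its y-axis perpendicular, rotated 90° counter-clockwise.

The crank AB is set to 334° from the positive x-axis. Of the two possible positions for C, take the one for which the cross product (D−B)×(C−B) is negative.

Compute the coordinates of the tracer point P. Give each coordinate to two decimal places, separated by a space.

-2.65 -0.15

A=(0,0), D=(6.00,0)
B = A + 1.00·(cos334°, sin334°) = (0.8988, -0.4384)
|BD| = 5.1200
circle(B,3.00) ∩ circle(D,4.00): a=1.8764, h=2.3407
  candidates: C₊=(2.5679,2.0544) cross=11.985; C₋=(2.9687,-2.6099) cross=-11.985
  mode - wants cross < 0 → take C=(2.9687,-2.6099) (cross=-11.985)
ex = (C−B)/|BC| = (0.6900,-0.7238); ey = (0.7238,0.6900)
P = B + -2.66·ex + -2.37·ey = (-2.6520,-0.1482)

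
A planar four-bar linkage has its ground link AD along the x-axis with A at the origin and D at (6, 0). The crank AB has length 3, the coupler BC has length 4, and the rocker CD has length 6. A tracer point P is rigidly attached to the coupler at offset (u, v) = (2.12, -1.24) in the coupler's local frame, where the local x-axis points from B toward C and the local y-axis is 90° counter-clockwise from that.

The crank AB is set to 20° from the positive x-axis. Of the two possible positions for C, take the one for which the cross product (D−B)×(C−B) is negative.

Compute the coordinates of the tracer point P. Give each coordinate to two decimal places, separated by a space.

0.55 0.09

A=(0,0), D=(6.00,0)
B = A + 3.00·(cos20°, sin20°) = (2.8191, 1.0261)
|BD| = 3.3423
circle(B,4.00) ∩ circle(D,6.00): a=-1.3208, h=3.7757
  candidates: C₊=(2.7212,5.0249) cross=12.619; C₋=(0.4030,-2.1618) cross=-12.619
  mode - wants cross < 0 → take C=(0.4030,-2.1618) (cross=-12.619)
ex = (C−B)/|BC| = (-0.6040,-0.7970); ey = (0.7970,-0.6040)
P = B + 2.12·ex + -1.24·ey = (0.5503,0.0855)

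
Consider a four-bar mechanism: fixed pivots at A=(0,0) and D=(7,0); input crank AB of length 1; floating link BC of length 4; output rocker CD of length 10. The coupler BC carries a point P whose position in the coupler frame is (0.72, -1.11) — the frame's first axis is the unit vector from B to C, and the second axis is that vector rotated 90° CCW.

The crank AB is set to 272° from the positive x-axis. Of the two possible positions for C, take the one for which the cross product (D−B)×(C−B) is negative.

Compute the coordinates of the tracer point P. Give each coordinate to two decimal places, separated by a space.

A=(0,0), D=(7.00,0)
B = A + 1.00·(cos272°, sin272°) = (0.0349, -0.9994)
|BD| = 7.0364
circle(B,4.00) ∩ circle(D,10.00): a=-2.4507, h=3.1613
  candidates: C₊=(-2.8400,1.7818) cross=22.244; C₋=(-1.9420,-4.4767) cross=-22.244
  mode - wants cross < 0 → take C=(-1.9420,-4.4767) (cross=-22.244)
ex = (C−B)/|BC| = (-0.4942,-0.8693); ey = (0.8693,-0.4942)
P = B + 0.72·ex + -1.11·ey = (-1.2859,-1.0767)

-1.29 -1.08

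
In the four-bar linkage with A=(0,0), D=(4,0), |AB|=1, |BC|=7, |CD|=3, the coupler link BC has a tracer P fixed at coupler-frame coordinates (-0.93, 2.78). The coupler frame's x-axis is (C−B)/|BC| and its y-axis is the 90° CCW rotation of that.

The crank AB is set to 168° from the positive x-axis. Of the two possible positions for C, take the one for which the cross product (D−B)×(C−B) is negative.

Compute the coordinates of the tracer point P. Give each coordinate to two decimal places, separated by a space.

-0.69 3.13

A=(0,0), D=(4.00,0)
B = A + 1.00·(cos168°, sin168°) = (-0.9781, 0.2079)
|BD| = 4.9825
circle(B,7.00) ∩ circle(D,3.00): a=6.5053, h=2.5848
  candidates: C₊=(5.6293,2.5190) cross=12.879; C₋=(5.4136,-2.6461) cross=-12.879
  mode - wants cross < 0 → take C=(5.4136,-2.6461) (cross=-12.879)
ex = (C−B)/|BC| = (0.9131,-0.4077); ey = (0.4077,0.9131)
P = B + -0.93·ex + 2.78·ey = (-0.6939,3.1255)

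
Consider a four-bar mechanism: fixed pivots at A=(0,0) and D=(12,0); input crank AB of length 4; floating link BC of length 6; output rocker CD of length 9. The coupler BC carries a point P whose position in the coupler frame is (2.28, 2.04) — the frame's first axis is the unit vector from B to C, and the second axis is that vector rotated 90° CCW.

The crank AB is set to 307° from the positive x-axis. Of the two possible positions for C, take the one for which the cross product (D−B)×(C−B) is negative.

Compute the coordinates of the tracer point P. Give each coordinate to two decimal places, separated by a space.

5.47 -3.28

A=(0,0), D=(12.00,0)
B = A + 4.00·(cos307°, sin307°) = (2.4073, -3.1945)
|BD| = 10.1107
circle(B,6.00) ∩ circle(D,9.00): a=2.8300, h=5.2907
  candidates: C₊=(3.4206,2.7193) cross=53.492; C₋=(6.7639,-7.3200) cross=-53.492
  mode - wants cross < 0 → take C=(6.7639,-7.3200) (cross=-53.492)
ex = (C−B)/|BC| = (0.7261,-0.6876); ey = (0.6876,0.7261)
P = B + 2.28·ex + 2.04·ey = (5.4655,-3.2810)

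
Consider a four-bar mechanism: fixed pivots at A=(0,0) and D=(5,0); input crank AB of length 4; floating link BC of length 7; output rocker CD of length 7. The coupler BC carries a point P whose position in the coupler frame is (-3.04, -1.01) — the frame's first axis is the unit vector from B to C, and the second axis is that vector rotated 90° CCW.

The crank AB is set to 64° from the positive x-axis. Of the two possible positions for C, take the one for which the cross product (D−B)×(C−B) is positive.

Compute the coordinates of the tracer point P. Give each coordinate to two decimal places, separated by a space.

A=(0,0), D=(5.00,0)
B = A + 4.00·(cos64°, sin64°) = (1.7535, 3.5952)
|BD| = 4.8441
circle(B,7.00) ∩ circle(D,7.00): a=2.4220, h=6.5676
  candidates: C₊=(8.2511,6.1992) cross=31.814; C₋=(-1.4976,-2.6040) cross=-31.814
  mode + wants cross > 0 → take C=(8.2511,6.1992) (cross=31.814)
ex = (C−B)/|BC| = (0.9282,0.3720); ey = (-0.3720,0.9282)
P = B + -3.04·ex + -1.01·ey = (-0.6926,1.5268)

-0.69 1.53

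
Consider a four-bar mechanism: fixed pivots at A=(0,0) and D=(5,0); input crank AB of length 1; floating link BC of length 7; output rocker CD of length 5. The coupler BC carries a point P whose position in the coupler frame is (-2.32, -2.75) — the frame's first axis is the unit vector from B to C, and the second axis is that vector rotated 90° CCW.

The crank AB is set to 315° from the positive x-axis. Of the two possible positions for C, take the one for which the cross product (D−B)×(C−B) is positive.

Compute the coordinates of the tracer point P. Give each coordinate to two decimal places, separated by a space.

1.60 -4.19

A=(0,0), D=(5.00,0)
B = A + 1.00·(cos315°, sin315°) = (0.7071, -0.7071)
|BD| = 4.3507
circle(B,7.00) ∩ circle(D,5.00): a=4.9335, h=4.9659
  candidates: C₊=(4.7679,4.9946) cross=21.605; C₋=(6.3821,-4.8052) cross=-21.605
  mode + wants cross > 0 → take C=(4.7679,4.9946) (cross=21.605)
ex = (C−B)/|BC| = (0.5801,0.8145); ey = (-0.8145,0.5801)
P = B + -2.32·ex + -2.75·ey = (1.6012,-4.1921)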